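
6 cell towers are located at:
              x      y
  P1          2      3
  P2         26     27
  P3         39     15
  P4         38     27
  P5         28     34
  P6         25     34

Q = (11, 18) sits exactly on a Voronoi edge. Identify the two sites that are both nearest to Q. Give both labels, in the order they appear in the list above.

Squared distances from Q to each site:
|QP1|² = (11−2)² + (18−3)² = 81 + 225 = 306
|QP2|² = (11−26)² + (18−27)² = 225 + 81 = 306
|QP3|² = (11−39)² + (18−15)² = 784 + 9 = 793
|QP4|² = (11−38)² + (18−27)² = 729 + 81 = 810
|QP5|² = (11−28)² + (18−34)² = 289 + 256 = 545
|QP6|² = (11−25)² + (18−34)² = 196 + 256 = 452
Q is equidistant from P1 and P2 (both at squared distance 306), and every other site is strictly farther — so Q lies on the P1–P2 Voronoi edge.

P1 and P2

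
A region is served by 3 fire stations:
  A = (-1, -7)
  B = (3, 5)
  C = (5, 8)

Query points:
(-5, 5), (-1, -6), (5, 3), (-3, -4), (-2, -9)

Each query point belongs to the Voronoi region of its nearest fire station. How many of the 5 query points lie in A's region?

(-5, 5) — d² to each: A:160, B:64, C:109 → nearest is B
(-1, -6) — d² to each: A:1, B:137, C:232 → nearest is A
(5, 3) — d² to each: A:136, B:8, C:25 → nearest is B
(-3, -4) — d² to each: A:13, B:117, C:208 → nearest is A
(-2, -9) — d² to each: A:5, B:221, C:338 → nearest is A
3 of the 5 points have A as nearest.

3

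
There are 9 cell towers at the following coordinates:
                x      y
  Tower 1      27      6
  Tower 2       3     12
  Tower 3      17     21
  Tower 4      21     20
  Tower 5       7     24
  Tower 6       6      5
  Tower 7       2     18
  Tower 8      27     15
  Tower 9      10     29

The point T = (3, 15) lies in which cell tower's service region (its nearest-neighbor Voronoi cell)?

Compare squared distances (the ordering matches that of the actual distances):
d²(T, Tower 1) = (3−27)² + (15−6)² = 576 + 81 = 657
d²(T, Tower 2) = (3−3)² + (15−12)² = 0 + 9 = 9
d²(T, Tower 3) = (3−17)² + (15−21)² = 196 + 36 = 232
d²(T, Tower 4) = (3−21)² + (15−20)² = 324 + 25 = 349
d²(T, Tower 5) = (3−7)² + (15−24)² = 16 + 81 = 97
d²(T, Tower 6) = (3−6)² + (15−5)² = 9 + 100 = 109
d²(T, Tower 7) = (3−2)² + (15−18)² = 1 + 9 = 10
d²(T, Tower 8) = (3−27)² + (15−15)² = 576 + 0 = 576
d²(T, Tower 9) = (3−10)² + (15−29)² = 49 + 196 = 245
The smallest is to Tower 2, so T lies in the Voronoi region of Tower 2.

Tower 2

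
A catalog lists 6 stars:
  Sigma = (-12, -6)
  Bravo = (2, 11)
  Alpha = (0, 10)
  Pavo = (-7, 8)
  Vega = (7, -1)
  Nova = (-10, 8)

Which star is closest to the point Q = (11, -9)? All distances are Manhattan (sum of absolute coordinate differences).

Vega

d(Q, Sigma) = |11−(-12)| + |-9−(-6)| = 23 + 3 = 26
d(Q, Bravo) = |11−2| + |-9−11| = 9 + 20 = 29
d(Q, Alpha) = |11−0| + |-9−10| = 11 + 19 = 30
d(Q, Pavo) = |11−(-7)| + |-9−8| = 18 + 17 = 35
d(Q, Vega) = |11−7| + |-9−(-1)| = 4 + 8 = 12
d(Q, Nova) = |11−(-10)| + |-9−8| = 21 + 17 = 38
Vega is nearest.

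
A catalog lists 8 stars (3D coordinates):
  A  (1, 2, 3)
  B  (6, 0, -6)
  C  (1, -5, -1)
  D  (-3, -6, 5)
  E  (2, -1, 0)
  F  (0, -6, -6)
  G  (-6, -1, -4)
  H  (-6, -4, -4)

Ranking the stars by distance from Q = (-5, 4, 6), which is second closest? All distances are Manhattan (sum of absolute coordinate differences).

d(Q,A) = |-5−1| + |4−2| + |6−3| = 6 + 2 + 3 = 11
d(Q,B) = |-5−6| + |4−0| + |6−(-6)| = 11 + 4 + 12 = 27
d(Q,C) = |-5−1| + |4−(-5)| + |6−(-1)| = 6 + 9 + 7 = 22
d(Q,D) = |-5−(-3)| + |4−(-6)| + |6−5| = 2 + 10 + 1 = 13
d(Q,E) = |-5−2| + |4−(-1)| + |6−0| = 7 + 5 + 6 = 18
d(Q,F) = |-5−0| + |4−(-6)| + |6−(-6)| = 5 + 10 + 12 = 27
d(Q,G) = |-5−(-6)| + |4−(-1)| + |6−(-4)| = 1 + 5 + 10 = 16
d(Q,H) = |-5−(-6)| + |4−(-4)| + |6−(-4)| = 1 + 8 + 10 = 19
Sorted ascending: A, D, G, … — the second-nearest is D.

D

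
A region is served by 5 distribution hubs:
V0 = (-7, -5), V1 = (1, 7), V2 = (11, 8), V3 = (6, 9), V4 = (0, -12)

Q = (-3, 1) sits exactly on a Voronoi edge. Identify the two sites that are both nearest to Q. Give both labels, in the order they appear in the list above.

V0 and V1

Squared distances from Q to each site:
|QV0|² = (-3−(-7))² + (1−(-5))² = 16 + 36 = 52
|QV1|² = (-3−1)² + (1−7)² = 16 + 36 = 52
|QV2|² = (-3−11)² + (1−8)² = 196 + 49 = 245
|QV3|² = (-3−6)² + (1−9)² = 81 + 64 = 145
|QV4|² = (-3−0)² + (1−(-12))² = 9 + 169 = 178
Q is equidistant from V0 and V1 (both at squared distance 52), and every other site is strictly farther — so Q lies on the V0–V1 Voronoi edge.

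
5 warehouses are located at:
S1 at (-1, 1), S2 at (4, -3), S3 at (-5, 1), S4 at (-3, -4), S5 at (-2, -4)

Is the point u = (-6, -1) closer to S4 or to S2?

S4

Compare squared distances:
|uS4|² = (-6−(-3))² + (-1−(-4))² = 9 + 9 = 18
|uS2|² = (-6−4)² + (-1−(-3))² = 100 + 4 = 104
18 < 104, so S4 is closer.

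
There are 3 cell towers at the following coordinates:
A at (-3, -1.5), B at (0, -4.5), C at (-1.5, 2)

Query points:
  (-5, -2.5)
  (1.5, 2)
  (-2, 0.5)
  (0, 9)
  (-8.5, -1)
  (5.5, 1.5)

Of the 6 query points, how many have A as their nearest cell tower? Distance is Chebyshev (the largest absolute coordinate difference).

2

(-5, -2.5) — d to each: A:2, B:5, C:4.5 → nearest is A
(1.5, 2) — d to each: A:4.5, B:6.5, C:3 → nearest is C
(-2, 0.5) — d to each: A:2, B:5, C:1.5 → nearest is C
(0, 9) — d to each: A:10.5, B:13.5, C:7 → nearest is C
(-8.5, -1) — d to each: A:5.5, B:8.5, C:7 → nearest is A
(5.5, 1.5) — d to each: A:8.5, B:6, C:7 → nearest is B
2 of the 6 points have A as nearest.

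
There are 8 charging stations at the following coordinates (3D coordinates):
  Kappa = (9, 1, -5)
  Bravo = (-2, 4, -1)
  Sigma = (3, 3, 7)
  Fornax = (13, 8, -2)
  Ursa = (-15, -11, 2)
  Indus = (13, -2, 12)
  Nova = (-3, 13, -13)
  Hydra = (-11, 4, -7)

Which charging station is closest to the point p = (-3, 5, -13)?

Nova

Since √ is increasing, it suffices to compare squared distances:
d²(p, Kappa) = (-3−9)² + (5−1)² + (-13−(-5))² = 144 + 16 + 64 = 224
d²(p, Bravo) = (-3−(-2))² + (5−4)² + (-13−(-1))² = 1 + 1 + 144 = 146
d²(p, Sigma) = (-3−3)² + (5−3)² + (-13−7)² = 36 + 4 + 400 = 440
d²(p, Fornax) = (-3−13)² + (5−8)² + (-13−(-2))² = 256 + 9 + 121 = 386
d²(p, Ursa) = (-3−(-15))² + (5−(-11))² + (-13−2)² = 144 + 256 + 225 = 625
d²(p, Indus) = (-3−13)² + (5−(-2))² + (-13−12)² = 256 + 49 + 625 = 930
d²(p, Nova) = (-3−(-3))² + (5−13)² + (-13−(-13))² = 0 + 64 + 0 = 64
d²(p, Hydra) = (-3−(-11))² + (5−4)² + (-13−(-7))² = 64 + 1 + 36 = 101
Minimum is at Nova.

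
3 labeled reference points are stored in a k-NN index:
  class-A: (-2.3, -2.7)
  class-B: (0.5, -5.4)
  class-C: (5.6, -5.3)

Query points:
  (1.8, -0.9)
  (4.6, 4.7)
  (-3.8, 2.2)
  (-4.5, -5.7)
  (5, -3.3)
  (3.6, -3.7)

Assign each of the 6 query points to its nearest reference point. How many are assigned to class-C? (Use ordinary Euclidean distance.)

3

(1.8, -0.9) — d² to each: class-A:20.05, class-B:21.94, class-C:33.8 → nearest is class-A
(4.6, 4.7) — d² to each: class-A:102.37, class-B:118.82, class-C:101 → nearest is class-C
(-3.8, 2.2) — d² to each: class-A:26.26, class-B:76.25, class-C:144.61 → nearest is class-A
(-4.5, -5.7) — d² to each: class-A:13.84, class-B:25.09, class-C:102.17 → nearest is class-A
(5, -3.3) — d² to each: class-A:53.65, class-B:24.66, class-C:4.36 → nearest is class-C
(3.6, -3.7) — d² to each: class-A:35.81, class-B:12.5, class-C:6.56 → nearest is class-C
3 of the 6 points have class-C as nearest.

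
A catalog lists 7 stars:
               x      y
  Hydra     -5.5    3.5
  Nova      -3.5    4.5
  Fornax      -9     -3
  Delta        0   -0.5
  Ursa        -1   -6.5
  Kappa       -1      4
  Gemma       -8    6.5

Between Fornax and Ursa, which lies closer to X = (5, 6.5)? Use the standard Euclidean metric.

Ursa

Compare squared distances:
d²(X, Fornax) = (5−(-9))² + (6.5−(-3))² = 196 + 90.25 = 286.25
d²(X, Ursa) = (5−(-1))² + (6.5−(-6.5))² = 36 + 169 = 205
286.25 > 205, so Ursa is closer.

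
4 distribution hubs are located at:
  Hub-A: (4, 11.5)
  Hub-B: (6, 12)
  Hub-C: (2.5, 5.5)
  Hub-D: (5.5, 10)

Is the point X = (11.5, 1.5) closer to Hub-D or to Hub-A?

Hub-D

Compare squared distances:
d²(X, Hub-D) = (11.5−5.5)² + (1.5−10)² = 36 + 72.25 = 108.25
d²(X, Hub-A) = (11.5−4)² + (1.5−11.5)² = 56.25 + 100 = 156.25
108.25 < 156.25, so Hub-D is closer.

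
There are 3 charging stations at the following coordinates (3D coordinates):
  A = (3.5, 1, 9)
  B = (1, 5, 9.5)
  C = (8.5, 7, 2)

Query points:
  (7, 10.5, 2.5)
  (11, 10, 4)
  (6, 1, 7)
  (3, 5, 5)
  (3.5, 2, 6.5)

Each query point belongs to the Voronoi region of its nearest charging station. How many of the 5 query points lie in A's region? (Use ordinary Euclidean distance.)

2

(7, 10.5, 2.5) — d² to each: A:144.75, B:115.25, C:14.75 → nearest is C
(11, 10, 4) — d² to each: A:162.25, B:155.25, C:19.25 → nearest is C
(6, 1, 7) — d² to each: A:10.25, B:47.25, C:67.25 → nearest is A
(3, 5, 5) — d² to each: A:32.25, B:24.25, C:43.25 → nearest is B
(3.5, 2, 6.5) — d² to each: A:7.25, B:24.25, C:70.25 → nearest is A
2 of the 5 points have A as nearest.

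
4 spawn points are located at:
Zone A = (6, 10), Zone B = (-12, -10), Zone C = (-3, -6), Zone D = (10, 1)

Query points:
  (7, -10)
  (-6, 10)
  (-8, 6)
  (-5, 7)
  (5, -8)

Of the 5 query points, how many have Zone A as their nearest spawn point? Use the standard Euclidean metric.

2

(7, -10) — d² to each: Zone A:401, Zone B:361, Zone C:116, Zone D:130 → nearest is Zone C
(-6, 10) — d² to each: Zone A:144, Zone B:436, Zone C:265, Zone D:337 → nearest is Zone A
(-8, 6) — d² to each: Zone A:212, Zone B:272, Zone C:169, Zone D:349 → nearest is Zone C
(-5, 7) — d² to each: Zone A:130, Zone B:338, Zone C:173, Zone D:261 → nearest is Zone A
(5, -8) — d² to each: Zone A:325, Zone B:293, Zone C:68, Zone D:106 → nearest is Zone C
2 of the 5 points have Zone A as nearest.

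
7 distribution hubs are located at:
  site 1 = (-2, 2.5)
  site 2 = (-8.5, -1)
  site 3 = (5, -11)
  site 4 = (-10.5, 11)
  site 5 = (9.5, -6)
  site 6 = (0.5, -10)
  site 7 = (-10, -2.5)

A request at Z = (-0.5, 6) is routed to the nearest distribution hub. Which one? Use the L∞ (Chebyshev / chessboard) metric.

site 1

d(Z, site 1) = max(1.5, 3.5) = 3.5
d(Z, site 2) = max(8, 7) = 8
d(Z, site 3) = max(5.5, 17) = 17
d(Z, site 4) = max(10, 5) = 10
d(Z, site 5) = max(10, 12) = 12
d(Z, site 6) = max(1, 16) = 16
d(Z, site 7) = max(9.5, 8.5) = 9.5
The smallest is to site 1, so Z lies in the Voronoi region of site 1.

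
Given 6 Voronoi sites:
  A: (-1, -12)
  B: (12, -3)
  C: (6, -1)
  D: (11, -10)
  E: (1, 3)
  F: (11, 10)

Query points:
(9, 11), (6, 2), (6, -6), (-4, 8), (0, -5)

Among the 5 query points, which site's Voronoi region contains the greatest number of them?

(9, 11) — d² to each: A:629, B:205, C:153, D:445, E:128, F:5 → nearest is F
(6, 2) — d² to each: A:245, B:61, C:9, D:169, E:26, F:89 → nearest is C
(6, -6) — d² to each: A:85, B:45, C:25, D:41, E:106, F:281 → nearest is C
(-4, 8) — d² to each: A:409, B:377, C:181, D:549, E:50, F:229 → nearest is E
(0, -5) — d² to each: A:50, B:148, C:52, D:146, E:65, F:346 → nearest is A
Tally — A:1, C:2, E:1, F:1. C captures the most (2).

C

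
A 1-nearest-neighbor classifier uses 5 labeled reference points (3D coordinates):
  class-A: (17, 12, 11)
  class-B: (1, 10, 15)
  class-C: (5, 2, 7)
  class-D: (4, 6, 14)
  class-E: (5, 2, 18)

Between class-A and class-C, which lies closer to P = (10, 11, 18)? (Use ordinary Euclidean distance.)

Compare squared distances:
d²(P, class-A) = (10−17)² + (11−12)² + (18−11)² = 49 + 1 + 49 = 99
d²(P, class-C) = (10−5)² + (11−2)² + (18−7)² = 25 + 81 + 121 = 227
99 < 227, so class-A is closer.

class-A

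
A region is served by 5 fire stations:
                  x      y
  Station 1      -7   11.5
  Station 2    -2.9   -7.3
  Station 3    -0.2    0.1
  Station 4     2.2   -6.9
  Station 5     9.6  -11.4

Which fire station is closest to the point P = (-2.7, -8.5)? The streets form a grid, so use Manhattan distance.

d(P, Station 1) = |-2.7−(-7)| + |-8.5−11.5| = 4.3 + 20 = 24.3
d(P, Station 2) = |-2.7−(-2.9)| + |-8.5−(-7.3)| = 0.2 + 1.2 = 1.4
d(P, Station 3) = |-2.7−(-0.2)| + |-8.5−0.1| = 2.5 + 8.6 = 11.1
d(P, Station 4) = |-2.7−2.2| + |-8.5−(-6.9)| = 4.9 + 1.6 = 6.5
d(P, Station 5) = |-2.7−9.6| + |-8.5−(-11.4)| = 12.3 + 2.9 = 15.2
Minimum is at Station 2.

Station 2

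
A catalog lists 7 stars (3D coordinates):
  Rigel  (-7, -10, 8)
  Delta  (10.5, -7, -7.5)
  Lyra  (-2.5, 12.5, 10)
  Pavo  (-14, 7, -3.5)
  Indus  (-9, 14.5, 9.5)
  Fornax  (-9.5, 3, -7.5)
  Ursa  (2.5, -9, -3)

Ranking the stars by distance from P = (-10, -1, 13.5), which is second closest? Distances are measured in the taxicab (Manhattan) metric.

d(P, Rigel) = |-10−(-7)| + |-1−(-10)| + |13.5−8| = 3 + 9 + 5.5 = 17.5
d(P, Delta) = |-10−10.5| + |-1−(-7)| + |13.5−(-7.5)| = 20.5 + 6 + 21 = 47.5
d(P, Lyra) = |-10−(-2.5)| + |-1−12.5| + |13.5−10| = 7.5 + 13.5 + 3.5 = 24.5
d(P, Pavo) = |-10−(-14)| + |-1−7| + |13.5−(-3.5)| = 4 + 8 + 17 = 29
d(P, Indus) = |-10−(-9)| + |-1−14.5| + |13.5−9.5| = 1 + 15.5 + 4 = 20.5
d(P, Fornax) = |-10−(-9.5)| + |-1−3| + |13.5−(-7.5)| = 0.5 + 4 + 21 = 25.5
d(P, Ursa) = |-10−2.5| + |-1−(-9)| + |13.5−(-3)| = 12.5 + 8 + 16.5 = 37
Sorted ascending: Rigel, Indus, Lyra, … — the second-nearest is Indus.

Indus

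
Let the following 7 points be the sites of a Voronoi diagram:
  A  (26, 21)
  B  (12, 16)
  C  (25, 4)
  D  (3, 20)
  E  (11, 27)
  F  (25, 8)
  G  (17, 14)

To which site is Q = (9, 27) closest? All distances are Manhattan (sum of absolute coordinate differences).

d(Q,A) = |9−26| + |27−21| = 17 + 6 = 23
d(Q,B) = |9−12| + |27−16| = 3 + 11 = 14
d(Q,C) = |9−25| + |27−4| = 16 + 23 = 39
d(Q,D) = |9−3| + |27−20| = 6 + 7 = 13
d(Q,E) = |9−11| + |27−27| = 2 + 0 = 2
d(Q,F) = |9−25| + |27−8| = 16 + 19 = 35
d(Q,G) = |9−17| + |27−14| = 8 + 13 = 21
Minimum is at E.

E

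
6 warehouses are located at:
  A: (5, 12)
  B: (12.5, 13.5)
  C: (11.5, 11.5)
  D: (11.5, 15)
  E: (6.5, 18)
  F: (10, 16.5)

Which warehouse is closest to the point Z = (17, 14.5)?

Compare squared distances (the ordering matches that of the actual distances):
|ZA|² = (17−5)² + (14.5−12)² = 144 + 6.25 = 150.25
|ZB|² = (17−12.5)² + (14.5−13.5)² = 20.25 + 1 = 21.25
|ZC|² = (17−11.5)² + (14.5−11.5)² = 30.25 + 9 = 39.25
|ZD|² = (17−11.5)² + (14.5−15)² = 30.25 + 0.25 = 30.5
|ZE|² = (17−6.5)² + (14.5−18)² = 110.25 + 12.25 = 122.5
|ZF|² = (17−10)² + (14.5−16.5)² = 49 + 4 = 53
The smallest is to B, so Z lies in the Voronoi region of B.

B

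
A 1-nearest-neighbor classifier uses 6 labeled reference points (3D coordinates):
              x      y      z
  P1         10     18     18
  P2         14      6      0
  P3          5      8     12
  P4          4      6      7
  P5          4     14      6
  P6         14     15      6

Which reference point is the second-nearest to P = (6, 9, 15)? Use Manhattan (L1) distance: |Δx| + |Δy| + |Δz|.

d(P,P1) = |6−10| + |9−18| + |15−18| = 4 + 9 + 3 = 16
d(P,P2) = |6−14| + |9−6| + |15−0| = 8 + 3 + 15 = 26
d(P,P3) = |6−5| + |9−8| + |15−12| = 1 + 1 + 3 = 5
d(P,P4) = |6−4| + |9−6| + |15−7| = 2 + 3 + 8 = 13
d(P,P5) = |6−4| + |9−14| + |15−6| = 2 + 5 + 9 = 16
d(P,P6) = |6−14| + |9−15| + |15−6| = 8 + 6 + 9 = 23
Sorted ascending: P3, P4, P1, … — the second-nearest is P4.

P4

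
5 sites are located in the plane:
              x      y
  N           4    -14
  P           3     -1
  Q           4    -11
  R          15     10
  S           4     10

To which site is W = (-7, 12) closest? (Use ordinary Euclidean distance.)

Squared Euclidean distances:
|WN|² = 121 + 676 = 797
|WP|² = 100 + 169 = 269
|WQ|² = 121 + 529 = 650
|WR|² = 484 + 4 = 488
|WS|² = 121 + 4 = 125
The smallest is to S, so W lies in the Voronoi region of S.

S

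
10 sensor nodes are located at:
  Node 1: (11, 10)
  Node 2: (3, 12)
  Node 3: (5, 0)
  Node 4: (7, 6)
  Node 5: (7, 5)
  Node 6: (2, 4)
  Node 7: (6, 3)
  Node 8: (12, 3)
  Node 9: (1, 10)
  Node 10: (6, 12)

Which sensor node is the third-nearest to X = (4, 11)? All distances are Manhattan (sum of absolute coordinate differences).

Node 9

d(X, Node 1) = |4−11| + |11−10| = 7 + 1 = 8
d(X, Node 2) = |4−3| + |11−12| = 1 + 1 = 2
d(X, Node 3) = |4−5| + |11−0| = 1 + 11 = 12
d(X, Node 4) = |4−7| + |11−6| = 3 + 5 = 8
d(X, Node 5) = |4−7| + |11−5| = 3 + 6 = 9
d(X, Node 6) = |4−2| + |11−4| = 2 + 7 = 9
d(X, Node 7) = |4−6| + |11−3| = 2 + 8 = 10
d(X, Node 8) = |4−12| + |11−3| = 8 + 8 = 16
d(X, Node 9) = |4−1| + |11−10| = 3 + 1 = 4
d(X, Node 10) = |4−6| + |11−12| = 2 + 1 = 3
Sorted ascending: Node 2, Node 10, Node 9, Node 1, … — the third-nearest is Node 9.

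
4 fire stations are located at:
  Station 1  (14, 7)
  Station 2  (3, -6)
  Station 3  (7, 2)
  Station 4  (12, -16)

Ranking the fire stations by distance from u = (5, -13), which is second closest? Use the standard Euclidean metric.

Station 4

Since √ is increasing, it suffices to compare squared distances:
d²(u, Station 1) = (5−14)² + (-13−7)² = 81 + 400 = 481
d²(u, Station 2) = (5−3)² + (-13−(-6))² = 4 + 49 = 53
d²(u, Station 3) = (5−7)² + (-13−2)² = 4 + 225 = 229
d²(u, Station 4) = (5−12)² + (-13−(-16))² = 49 + 9 = 58
Sorted ascending: Station 2, Station 4, Station 3, … — the second-nearest is Station 4.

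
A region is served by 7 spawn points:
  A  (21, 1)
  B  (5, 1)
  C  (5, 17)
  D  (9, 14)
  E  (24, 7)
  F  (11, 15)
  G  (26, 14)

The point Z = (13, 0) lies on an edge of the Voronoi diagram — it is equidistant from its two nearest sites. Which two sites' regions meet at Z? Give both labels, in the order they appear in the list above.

Squared distances from Z to each site:
|ZA|² = 64 + 1 = 65
|ZB|² = 64 + 1 = 65
|ZC|² = 64 + 289 = 353
|ZD|² = 16 + 196 = 212
|ZE|² = 121 + 49 = 170
|ZF|² = 4 + 225 = 229
|ZG|² = 169 + 196 = 365
Z is equidistant from A and B (both at squared distance 65), and every other site is strictly farther — so Z lies on the A–B Voronoi edge.

A and B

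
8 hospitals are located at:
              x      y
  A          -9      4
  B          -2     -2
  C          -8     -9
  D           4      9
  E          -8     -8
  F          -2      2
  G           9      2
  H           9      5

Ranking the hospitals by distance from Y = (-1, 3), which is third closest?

D

Compare squared distances (the ordering matches that of the actual distances):
|YA|² = 64 + 1 = 65
|YB|² = 1 + 25 = 26
|YC|² = 49 + 144 = 193
|YD|² = 25 + 36 = 61
|YE|² = 49 + 121 = 170
|YF|² = 1 + 1 = 2
|YG|² = 100 + 1 = 101
|YH|² = 100 + 4 = 104
Sorted ascending: F, B, D, A, … — the third-nearest is D.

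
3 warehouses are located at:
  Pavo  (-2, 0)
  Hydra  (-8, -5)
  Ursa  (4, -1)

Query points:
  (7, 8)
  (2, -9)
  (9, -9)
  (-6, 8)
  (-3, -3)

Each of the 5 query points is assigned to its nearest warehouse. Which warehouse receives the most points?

(7, 8) — d² to each: Pavo:145, Hydra:394, Ursa:90 → nearest is Ursa
(2, -9) — d² to each: Pavo:97, Hydra:116, Ursa:68 → nearest is Ursa
(9, -9) — d² to each: Pavo:202, Hydra:305, Ursa:89 → nearest is Ursa
(-6, 8) — d² to each: Pavo:80, Hydra:173, Ursa:181 → nearest is Pavo
(-3, -3) — d² to each: Pavo:10, Hydra:29, Ursa:53 → nearest is Pavo
Tally — Pavo:2, Ursa:3. Ursa captures the most (3).

Ursa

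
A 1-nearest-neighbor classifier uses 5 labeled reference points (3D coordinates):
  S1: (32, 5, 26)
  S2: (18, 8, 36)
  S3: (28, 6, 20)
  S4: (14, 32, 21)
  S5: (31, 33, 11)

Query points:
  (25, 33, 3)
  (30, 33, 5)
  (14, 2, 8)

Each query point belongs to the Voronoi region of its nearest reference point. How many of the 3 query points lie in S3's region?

1

(25, 33, 3) — d² to each: S1:1362, S2:1763, S3:1027, S4:446, S5:100 → nearest is S5
(30, 33, 5) — d² to each: S1:1229, S2:1730, S3:958, S4:513, S5:37 → nearest is S5
(14, 2, 8) — d² to each: S1:657, S2:836, S3:356, S4:1069, S5:1259 → nearest is S3
1 of the 3 points has S3 as nearest.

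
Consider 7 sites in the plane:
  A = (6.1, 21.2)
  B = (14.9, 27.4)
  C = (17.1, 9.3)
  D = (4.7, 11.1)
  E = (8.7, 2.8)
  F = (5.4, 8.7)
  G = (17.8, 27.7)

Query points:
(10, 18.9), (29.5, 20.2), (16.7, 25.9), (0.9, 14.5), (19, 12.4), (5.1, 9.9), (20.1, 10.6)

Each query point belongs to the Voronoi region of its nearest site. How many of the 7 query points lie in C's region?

2

(10, 18.9) — d² to each: A:20.5, B:96.26, C:142.57, D:88.93, E:260.9, F:125.2, G:138.28 → nearest is A
(29.5, 20.2) — d² to each: A:548.56, B:265, C:272.57, D:697.85, E:735.4, F:713.06, G:193.14 → nearest is G
(16.7, 25.9) — d² to each: A:134.45, B:5.49, C:275.72, D:363.04, E:597.61, F:423.53, G:4.45 → nearest is G
(0.9, 14.5) — d² to each: A:71.93, B:362.41, C:289.48, D:26, E:197.73, F:53.89, G:459.85 → nearest is D
(19, 12.4) — d² to each: A:243.85, B:241.81, C:13.22, D:206.18, E:198.25, F:198.65, G:235.53 → nearest is C
(5.1, 9.9) — d² to each: A:128.69, B:402.29, C:144.36, D:1.6, E:63.37, F:1.53, G:478.13 → nearest is F
(20.1, 10.6) — d² to each: A:308.36, B:309.28, C:10.69, D:237.41, E:190.8, F:219.7, G:297.7 → nearest is C
2 of the 7 points have C as nearest.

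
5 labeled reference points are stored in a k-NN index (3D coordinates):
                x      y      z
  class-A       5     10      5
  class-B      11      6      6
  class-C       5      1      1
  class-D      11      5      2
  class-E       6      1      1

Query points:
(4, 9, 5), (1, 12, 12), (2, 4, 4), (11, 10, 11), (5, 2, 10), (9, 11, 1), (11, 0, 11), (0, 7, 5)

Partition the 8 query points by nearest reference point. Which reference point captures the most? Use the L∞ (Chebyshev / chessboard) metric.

(4, 9, 5) — d to each: class-A:1, class-B:7, class-C:8, class-D:7, class-E:8 → nearest is class-A
(1, 12, 12) — d to each: class-A:7, class-B:10, class-C:11, class-D:10, class-E:11 → nearest is class-A
(2, 4, 4) — d to each: class-A:6, class-B:9, class-C:3, class-D:9, class-E:4 → nearest is class-C
(11, 10, 11) — d to each: class-A:6, class-B:5, class-C:10, class-D:9, class-E:10 → nearest is class-B
(5, 2, 10) — d to each: class-A:8, class-B:6, class-C:9, class-D:8, class-E:9 → nearest is class-B
(9, 11, 1) — d to each: class-A:4, class-B:5, class-C:10, class-D:6, class-E:10 → nearest is class-A
(11, 0, 11) — d to each: class-A:10, class-B:6, class-C:10, class-D:9, class-E:10 → nearest is class-B
(0, 7, 5) — d to each: class-A:5, class-B:11, class-C:6, class-D:11, class-E:6 → nearest is class-A
Tally — class-A:4, class-B:3, class-C:1. class-A captures the most (4).

class-A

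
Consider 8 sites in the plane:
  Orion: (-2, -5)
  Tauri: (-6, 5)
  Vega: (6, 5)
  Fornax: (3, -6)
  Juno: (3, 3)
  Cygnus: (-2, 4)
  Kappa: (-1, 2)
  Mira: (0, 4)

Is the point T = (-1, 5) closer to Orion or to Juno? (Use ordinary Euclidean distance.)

Compare squared distances:
d²(T, Orion) = (-1−(-2))² + (5−(-5))² = 1 + 100 = 101
d²(T, Juno) = (-1−3)² + (5−3)² = 16 + 4 = 20
101 > 20, so Juno is closer.

Juno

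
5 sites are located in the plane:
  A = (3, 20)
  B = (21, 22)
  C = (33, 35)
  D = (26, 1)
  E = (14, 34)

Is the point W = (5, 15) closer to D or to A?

Compare squared distances:
|WD|² = (5−26)² + (15−1)² = 441 + 196 = 637
|WA|² = (5−3)² + (15−20)² = 4 + 25 = 29
637 > 29, so A is closer.

A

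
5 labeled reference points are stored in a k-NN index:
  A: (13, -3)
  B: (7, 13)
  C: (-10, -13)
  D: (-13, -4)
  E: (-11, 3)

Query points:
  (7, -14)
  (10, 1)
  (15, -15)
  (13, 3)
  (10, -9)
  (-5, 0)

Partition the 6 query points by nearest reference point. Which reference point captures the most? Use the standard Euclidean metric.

(7, -14) — d² to each: A:157, B:729, C:290, D:500, E:613 → nearest is A
(10, 1) — d² to each: A:25, B:153, C:596, D:554, E:445 → nearest is A
(15, -15) — d² to each: A:148, B:848, C:629, D:905, E:1000 → nearest is A
(13, 3) — d² to each: A:36, B:136, C:785, D:725, E:576 → nearest is A
(10, -9) — d² to each: A:45, B:493, C:416, D:554, E:585 → nearest is A
(-5, 0) — d² to each: A:333, B:313, C:194, D:80, E:45 → nearest is E
Tally — A:5, E:1. A captures the most (5).

A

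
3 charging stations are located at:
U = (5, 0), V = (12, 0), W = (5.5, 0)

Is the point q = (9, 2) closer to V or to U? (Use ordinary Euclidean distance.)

Compare squared distances:
|qV|² = (9−12)² + (2−0)² = 9 + 4 = 13
|qU|² = (9−5)² + (2−0)² = 16 + 4 = 20
13 < 20, so V is closer.

V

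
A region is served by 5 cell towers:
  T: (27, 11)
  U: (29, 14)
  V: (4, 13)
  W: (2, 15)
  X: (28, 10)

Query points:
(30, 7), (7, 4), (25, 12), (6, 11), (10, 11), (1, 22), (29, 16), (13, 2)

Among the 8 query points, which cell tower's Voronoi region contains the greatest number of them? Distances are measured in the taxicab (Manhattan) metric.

(30, 7) — d to each: T:7, U:8, V:32, W:36, X:5 → nearest is X
(7, 4) — d to each: T:27, U:32, V:12, W:16, X:27 → nearest is V
(25, 12) — d to each: T:3, U:6, V:22, W:26, X:5 → nearest is T
(6, 11) — d to each: T:21, U:26, V:4, W:8, X:23 → nearest is V
(10, 11) — d to each: T:17, U:22, V:8, W:12, X:19 → nearest is V
(1, 22) — d to each: T:37, U:36, V:12, W:8, X:39 → nearest is W
(29, 16) — d to each: T:7, U:2, V:28, W:28, X:7 → nearest is U
(13, 2) — d to each: T:23, U:28, V:20, W:24, X:23 → nearest is V
Tally — T:1, U:1, V:4, W:1, X:1. V captures the most (4).

V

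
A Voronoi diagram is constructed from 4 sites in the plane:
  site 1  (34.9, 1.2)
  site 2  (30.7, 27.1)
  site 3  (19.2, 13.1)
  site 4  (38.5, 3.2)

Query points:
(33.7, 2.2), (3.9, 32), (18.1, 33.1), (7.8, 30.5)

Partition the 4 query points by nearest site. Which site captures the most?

(33.7, 2.2) — d² to each: site 1:2.44, site 2:629.01, site 3:329.06, site 4:24.04 → nearest is site 1
(3.9, 32) — d² to each: site 1:1909.64, site 2:742.25, site 3:591.3, site 4:2026.6 → nearest is site 3
(18.1, 33.1) — d² to each: site 1:1299.85, site 2:194.76, site 3:401.21, site 4:1310.17 → nearest is site 2
(7.8, 30.5) — d² to each: site 1:1592.9, site 2:535.97, site 3:432.72, site 4:1687.78 → nearest is site 3
Tally — site 1:1, site 2:1, site 3:2. site 3 captures the most (2).

site 3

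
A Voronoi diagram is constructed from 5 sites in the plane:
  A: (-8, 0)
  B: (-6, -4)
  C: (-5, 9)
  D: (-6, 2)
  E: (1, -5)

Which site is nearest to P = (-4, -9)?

B

Since √ is increasing, it suffices to compare squared distances:
|PA|² = (-4−(-8))² + (-9−0)² = 16 + 81 = 97
|PB|² = (-4−(-6))² + (-9−(-4))² = 4 + 25 = 29
|PC|² = (-4−(-5))² + (-9−9)² = 1 + 324 = 325
|PD|² = (-4−(-6))² + (-9−2)² = 4 + 121 = 125
|PE|² = (-4−1)² + (-9−(-5))² = 25 + 16 = 41
B is nearest.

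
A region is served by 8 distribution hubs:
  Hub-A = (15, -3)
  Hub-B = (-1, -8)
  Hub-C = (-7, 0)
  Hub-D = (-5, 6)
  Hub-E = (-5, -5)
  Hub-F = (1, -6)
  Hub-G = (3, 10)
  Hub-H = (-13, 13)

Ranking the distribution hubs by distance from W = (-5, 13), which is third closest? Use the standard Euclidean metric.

Hub-G

Compare squared distances (the ordering matches that of the actual distances):
d²(W, Hub-A) = (-5−15)² + (13−(-3))² = 400 + 256 = 656
d²(W, Hub-B) = (-5−(-1))² + (13−(-8))² = 16 + 441 = 457
d²(W, Hub-C) = (-5−(-7))² + (13−0)² = 4 + 169 = 173
d²(W, Hub-D) = (-5−(-5))² + (13−6)² = 0 + 49 = 49
d²(W, Hub-E) = (-5−(-5))² + (13−(-5))² = 0 + 324 = 324
d²(W, Hub-F) = (-5−1)² + (13−(-6))² = 36 + 361 = 397
d²(W, Hub-G) = (-5−3)² + (13−10)² = 64 + 9 = 73
d²(W, Hub-H) = (-5−(-13))² + (13−13)² = 64 + 0 = 64
Sorted ascending: Hub-D, Hub-H, Hub-G, Hub-C, … — the third-nearest is Hub-G.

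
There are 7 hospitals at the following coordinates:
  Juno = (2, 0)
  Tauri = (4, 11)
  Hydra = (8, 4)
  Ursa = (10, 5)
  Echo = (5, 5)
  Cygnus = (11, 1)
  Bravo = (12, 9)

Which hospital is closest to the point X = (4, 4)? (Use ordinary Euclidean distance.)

Echo

Squared Euclidean distances:
d²(X, Juno) = (4−2)² + (4−0)² = 4 + 16 = 20
d²(X, Tauri) = (4−4)² + (4−11)² = 0 + 49 = 49
d²(X, Hydra) = (4−8)² + (4−4)² = 16 + 0 = 16
d²(X, Ursa) = (4−10)² + (4−5)² = 36 + 1 = 37
d²(X, Echo) = (4−5)² + (4−5)² = 1 + 1 = 2
d²(X, Cygnus) = (4−11)² + (4−1)² = 49 + 9 = 58
d²(X, Bravo) = (4−12)² + (4−9)² = 64 + 25 = 89
Echo is nearest.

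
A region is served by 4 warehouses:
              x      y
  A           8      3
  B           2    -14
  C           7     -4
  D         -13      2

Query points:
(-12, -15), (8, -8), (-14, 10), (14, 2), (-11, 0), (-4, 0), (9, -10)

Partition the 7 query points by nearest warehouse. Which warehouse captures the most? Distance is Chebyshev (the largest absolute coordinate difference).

D

(-12, -15) — d to each: A:20, B:14, C:19, D:17 → nearest is B
(8, -8) — d to each: A:11, B:6, C:4, D:21 → nearest is C
(-14, 10) — d to each: A:22, B:24, C:21, D:8 → nearest is D
(14, 2) — d to each: A:6, B:16, C:7, D:27 → nearest is A
(-11, 0) — d to each: A:19, B:14, C:18, D:2 → nearest is D
(-4, 0) — d to each: A:12, B:14, C:11, D:9 → nearest is D
(9, -10) — d to each: A:13, B:7, C:6, D:22 → nearest is C
Tally — A:1, B:1, C:2, D:3. D captures the most (3).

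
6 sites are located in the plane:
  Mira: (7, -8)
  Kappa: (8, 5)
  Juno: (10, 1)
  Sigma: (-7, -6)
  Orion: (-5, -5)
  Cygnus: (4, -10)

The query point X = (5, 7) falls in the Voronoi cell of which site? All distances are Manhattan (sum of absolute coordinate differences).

d(X, Mira) = |5−7| + |7−(-8)| = 2 + 15 = 17
d(X, Kappa) = |5−8| + |7−5| = 3 + 2 = 5
d(X, Juno) = |5−10| + |7−1| = 5 + 6 = 11
d(X, Sigma) = |5−(-7)| + |7−(-6)| = 12 + 13 = 25
d(X, Orion) = |5−(-5)| + |7−(-5)| = 10 + 12 = 22
d(X, Cygnus) = |5−4| + |7−(-10)| = 1 + 17 = 18
Minimum is at Kappa.

Kappa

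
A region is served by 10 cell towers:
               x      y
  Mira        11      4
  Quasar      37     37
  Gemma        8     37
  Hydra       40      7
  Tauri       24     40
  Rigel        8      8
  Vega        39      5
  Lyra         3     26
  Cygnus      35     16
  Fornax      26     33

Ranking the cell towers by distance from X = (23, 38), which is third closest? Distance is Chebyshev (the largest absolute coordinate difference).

d(X, Mira) = max(12, 34) = 34
d(X, Quasar) = max(14, 1) = 14
d(X, Gemma) = max(15, 1) = 15
d(X, Hydra) = max(17, 31) = 31
d(X, Tauri) = max(1, 2) = 2
d(X, Rigel) = max(15, 30) = 30
d(X, Vega) = max(16, 33) = 33
d(X, Lyra) = max(20, 12) = 20
d(X, Cygnus) = max(12, 22) = 22
d(X, Fornax) = max(3, 5) = 5
Sorted ascending: Tauri, Fornax, Quasar, Gemma, … — the third-nearest is Quasar.

Quasar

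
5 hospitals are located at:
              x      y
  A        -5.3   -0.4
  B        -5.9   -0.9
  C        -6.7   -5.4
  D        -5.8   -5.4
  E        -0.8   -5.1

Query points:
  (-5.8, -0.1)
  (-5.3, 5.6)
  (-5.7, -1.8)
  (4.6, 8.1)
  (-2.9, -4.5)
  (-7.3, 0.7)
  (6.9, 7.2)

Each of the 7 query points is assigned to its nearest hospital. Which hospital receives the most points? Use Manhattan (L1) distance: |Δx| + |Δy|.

(-5.8, -0.1) — d to each: A:0.8, B:0.9, C:6.2, D:5.3, E:10 → nearest is A
(-5.3, 5.6) — d to each: A:6, B:7.1, C:12.4, D:11.5, E:15.2 → nearest is A
(-5.7, -1.8) — d to each: A:1.8, B:1.1, C:4.6, D:3.7, E:8.2 → nearest is B
(4.6, 8.1) — d to each: A:18.4, B:19.5, C:24.8, D:23.9, E:18.6 → nearest is A
(-2.9, -4.5) — d to each: A:6.5, B:6.6, C:4.7, D:3.8, E:2.7 → nearest is E
(-7.3, 0.7) — d to each: A:3.1, B:3, C:6.7, D:7.6, E:12.3 → nearest is B
(6.9, 7.2) — d to each: A:19.8, B:20.9, C:26.2, D:25.3, E:20 → nearest is A
Tally — A:4, B:2, E:1. A captures the most (4).

A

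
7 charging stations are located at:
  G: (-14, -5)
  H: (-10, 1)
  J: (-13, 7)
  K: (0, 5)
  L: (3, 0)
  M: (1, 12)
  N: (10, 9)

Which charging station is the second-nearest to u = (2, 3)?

L

Since √ is increasing, it suffices to compare squared distances:
|uG|² = (2−(-14))² + (3−(-5))² = 256 + 64 = 320
|uH|² = (2−(-10))² + (3−1)² = 144 + 4 = 148
|uJ|² = (2−(-13))² + (3−7)² = 225 + 16 = 241
|uK|² = (2−0)² + (3−5)² = 4 + 4 = 8
|uL|² = (2−3)² + (3−0)² = 1 + 9 = 10
|uM|² = (2−1)² + (3−12)² = 1 + 81 = 82
|uN|² = (2−10)² + (3−9)² = 64 + 36 = 100
Sorted ascending: K, L, M, … — the second-nearest is L.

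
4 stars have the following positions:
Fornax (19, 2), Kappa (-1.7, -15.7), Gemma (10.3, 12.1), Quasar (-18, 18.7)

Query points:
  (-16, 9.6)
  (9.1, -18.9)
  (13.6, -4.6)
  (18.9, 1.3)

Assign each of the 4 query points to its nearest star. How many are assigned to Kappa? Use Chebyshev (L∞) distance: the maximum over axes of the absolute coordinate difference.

(-16, 9.6) — d to each: Fornax:35, Kappa:25.3, Gemma:26.3, Quasar:9.1 → nearest is Quasar
(9.1, -18.9) — d to each: Fornax:20.9, Kappa:10.8, Gemma:31, Quasar:37.6 → nearest is Kappa
(13.6, -4.6) — d to each: Fornax:6.6, Kappa:15.3, Gemma:16.7, Quasar:31.6 → nearest is Fornax
(18.9, 1.3) — d to each: Fornax:0.7, Kappa:20.6, Gemma:10.8, Quasar:36.9 → nearest is Fornax
1 of the 4 points has Kappa as nearest.

1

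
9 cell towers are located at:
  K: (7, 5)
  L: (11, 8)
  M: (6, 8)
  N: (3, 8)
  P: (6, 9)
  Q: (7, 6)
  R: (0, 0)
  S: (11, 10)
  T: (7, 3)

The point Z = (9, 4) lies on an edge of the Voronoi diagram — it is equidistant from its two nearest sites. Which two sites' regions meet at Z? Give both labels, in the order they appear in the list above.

Squared distances from Z to each site:
|ZK|² = 4 + 1 = 5
|ZL|² = 4 + 16 = 20
|ZM|² = 9 + 16 = 25
|ZN|² = 36 + 16 = 52
|ZP|² = 9 + 25 = 34
|ZQ|² = 4 + 4 = 8
|ZR|² = 81 + 16 = 97
|ZS|² = 4 + 36 = 40
|ZT|² = 4 + 1 = 5
Z is equidistant from K and T (both at squared distance 5), and every other site is strictly farther — so Z lies on the K–T Voronoi edge.

K and T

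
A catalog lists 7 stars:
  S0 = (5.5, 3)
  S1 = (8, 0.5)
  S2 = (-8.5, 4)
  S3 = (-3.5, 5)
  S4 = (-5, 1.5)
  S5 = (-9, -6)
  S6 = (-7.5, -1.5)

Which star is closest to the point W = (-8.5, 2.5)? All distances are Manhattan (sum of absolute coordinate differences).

d(W,S0) = |-8.5−5.5| + |2.5−3| = 14 + 0.5 = 14.5
d(W,S1) = |-8.5−8| + |2.5−0.5| = 16.5 + 2 = 18.5
d(W,S2) = |-8.5−(-8.5)| + |2.5−4| = 0 + 1.5 = 1.5
d(W,S3) = |-8.5−(-3.5)| + |2.5−5| = 5 + 2.5 = 7.5
d(W,S4) = |-8.5−(-5)| + |2.5−1.5| = 3.5 + 1 = 4.5
d(W,S5) = |-8.5−(-9)| + |2.5−(-6)| = 0.5 + 8.5 = 9
d(W,S6) = |-8.5−(-7.5)| + |2.5−(-1.5)| = 1 + 4 = 5
Minimum is at S2.

S2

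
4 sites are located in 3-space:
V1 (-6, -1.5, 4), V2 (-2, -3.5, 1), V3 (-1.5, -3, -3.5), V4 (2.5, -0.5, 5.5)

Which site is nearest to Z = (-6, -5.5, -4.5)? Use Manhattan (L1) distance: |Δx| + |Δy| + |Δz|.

V3

d(Z,V1) = |-6−(-6)| + |-5.5−(-1.5)| + |-4.5−4| = 0 + 4 + 8.5 = 12.5
d(Z,V2) = |-6−(-2)| + |-5.5−(-3.5)| + |-4.5−1| = 4 + 2 + 5.5 = 11.5
d(Z,V3) = |-6−(-1.5)| + |-5.5−(-3)| + |-4.5−(-3.5)| = 4.5 + 2.5 + 1 = 8
d(Z,V4) = |-6−2.5| + |-5.5−(-0.5)| + |-4.5−5.5| = 8.5 + 5 + 10 = 23.5
Minimum is at V3.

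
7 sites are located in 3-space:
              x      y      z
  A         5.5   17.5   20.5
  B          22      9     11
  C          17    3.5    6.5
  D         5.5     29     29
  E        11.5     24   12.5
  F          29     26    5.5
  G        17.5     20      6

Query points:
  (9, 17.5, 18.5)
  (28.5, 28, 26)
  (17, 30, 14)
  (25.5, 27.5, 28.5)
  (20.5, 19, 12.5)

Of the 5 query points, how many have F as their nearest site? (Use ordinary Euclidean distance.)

(9, 17.5, 18.5) — d² to each: A:16.25, B:297.5, C:404, D:254.75, E:84.5, F:641.25, G:234.75 → nearest is A
(28.5, 28, 26) — d² to each: A:669.5, B:628.25, C:1112.75, D:539, E:487.25, F:424.5, G:585 → nearest is F
(17, 30, 14) — d² to each: A:330.75, B:475, C:758.5, D:358.25, E:68.5, F:232.25, G:164.25 → nearest is E
(25.5, 27.5, 28.5) — d² to each: A:564, B:660.75, C:1132.25, D:402.5, E:464.25, F:543.5, G:626.5 → nearest is D
(20.5, 19, 12.5) — d² to each: A:291.25, B:104.5, C:288.5, D:597.25, E:106, F:170.25, G:52.25 → nearest is G
1 of the 5 points has F as nearest.

1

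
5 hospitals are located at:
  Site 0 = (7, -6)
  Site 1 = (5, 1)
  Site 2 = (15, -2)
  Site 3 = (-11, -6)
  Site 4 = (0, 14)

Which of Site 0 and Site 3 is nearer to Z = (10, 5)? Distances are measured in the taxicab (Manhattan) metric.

Site 0

d(Z, Site 0) = |10−7| + |5−(-6)| = 3 + 11 = 14
d(Z, Site 3) = |10−(-11)| + |5−(-6)| = 21 + 11 = 32
14 < 32, so Site 0 is closer.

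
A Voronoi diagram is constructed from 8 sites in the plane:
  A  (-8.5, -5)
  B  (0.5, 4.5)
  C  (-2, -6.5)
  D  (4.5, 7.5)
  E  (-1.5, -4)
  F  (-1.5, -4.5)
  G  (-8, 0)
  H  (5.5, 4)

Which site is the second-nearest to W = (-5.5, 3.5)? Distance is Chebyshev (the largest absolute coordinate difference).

B

d(W,A) = max(3, 8.5) = 8.5
d(W,B) = max(6, 1) = 6
d(W,C) = max(3.5, 10) = 10
d(W,D) = max(10, 4) = 10
d(W,E) = max(4, 7.5) = 7.5
d(W,F) = max(4, 8) = 8
d(W,G) = max(2.5, 3.5) = 3.5
d(W,H) = max(11, 0.5) = 11
Sorted ascending: G, B, E, … — the second-nearest is B.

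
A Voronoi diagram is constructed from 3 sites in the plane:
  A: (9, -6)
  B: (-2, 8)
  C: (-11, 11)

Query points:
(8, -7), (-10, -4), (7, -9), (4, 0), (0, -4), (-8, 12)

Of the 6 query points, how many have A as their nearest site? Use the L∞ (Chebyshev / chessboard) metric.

4

(8, -7) — d to each: A:1, B:15, C:19 → nearest is A
(-10, -4) — d to each: A:19, B:12, C:15 → nearest is B
(7, -9) — d to each: A:3, B:17, C:20 → nearest is A
(4, 0) — d to each: A:6, B:8, C:15 → nearest is A
(0, -4) — d to each: A:9, B:12, C:15 → nearest is A
(-8, 12) — d to each: A:18, B:6, C:3 → nearest is C
4 of the 6 points have A as nearest.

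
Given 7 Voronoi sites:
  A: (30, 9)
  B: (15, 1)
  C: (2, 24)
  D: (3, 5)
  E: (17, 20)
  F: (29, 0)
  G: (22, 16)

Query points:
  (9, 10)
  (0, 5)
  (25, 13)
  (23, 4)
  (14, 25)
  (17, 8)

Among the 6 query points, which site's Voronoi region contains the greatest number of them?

(9, 10) — d² to each: A:442, B:117, C:245, D:61, E:164, F:500, G:205 → nearest is D
(0, 5) — d² to each: A:916, B:241, C:365, D:9, E:514, F:866, G:605 → nearest is D
(25, 13) — d² to each: A:41, B:244, C:650, D:548, E:113, F:185, G:18 → nearest is G
(23, 4) — d² to each: A:74, B:73, C:841, D:401, E:292, F:52, G:145 → nearest is F
(14, 25) — d² to each: A:512, B:577, C:145, D:521, E:34, F:850, G:145 → nearest is E
(17, 8) — d² to each: A:170, B:53, C:481, D:205, E:144, F:208, G:89 → nearest is B
Tally — B:1, D:2, E:1, F:1, G:1. D captures the most (2).

D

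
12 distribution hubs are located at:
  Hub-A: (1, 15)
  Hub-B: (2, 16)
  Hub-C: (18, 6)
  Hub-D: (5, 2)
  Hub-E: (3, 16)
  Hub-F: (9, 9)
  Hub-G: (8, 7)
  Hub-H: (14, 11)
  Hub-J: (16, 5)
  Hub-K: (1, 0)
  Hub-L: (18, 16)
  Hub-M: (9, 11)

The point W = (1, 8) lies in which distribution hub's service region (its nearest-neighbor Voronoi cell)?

Since √ is increasing, it suffices to compare squared distances:
d²(W, Hub-A) = (1−1)² + (8−15)² = 0 + 49 = 49
d²(W, Hub-B) = (1−2)² + (8−16)² = 1 + 64 = 65
d²(W, Hub-C) = (1−18)² + (8−6)² = 289 + 4 = 293
d²(W, Hub-D) = (1−5)² + (8−2)² = 16 + 36 = 52
d²(W, Hub-E) = (1−3)² + (8−16)² = 4 + 64 = 68
d²(W, Hub-F) = (1−9)² + (8−9)² = 64 + 1 = 65
d²(W, Hub-G) = (1−8)² + (8−7)² = 49 + 1 = 50
d²(W, Hub-H) = (1−14)² + (8−11)² = 169 + 9 = 178
d²(W, Hub-J) = (1−16)² + (8−5)² = 225 + 9 = 234
d²(W, Hub-K) = (1−1)² + (8−0)² = 0 + 64 = 64
d²(W, Hub-L) = (1−18)² + (8−16)² = 289 + 64 = 353
d²(W, Hub-M) = (1−9)² + (8−11)² = 64 + 9 = 73
Hub-A is nearest.

Hub-A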